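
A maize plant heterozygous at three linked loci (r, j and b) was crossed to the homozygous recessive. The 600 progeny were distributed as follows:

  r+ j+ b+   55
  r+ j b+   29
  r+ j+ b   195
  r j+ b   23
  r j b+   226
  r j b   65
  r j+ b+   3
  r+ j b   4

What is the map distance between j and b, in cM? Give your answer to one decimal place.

21.2 cM

The two most frequent reciprocal classes, r+ j+ b and r j b+, are the parental types, so the F1 was r+ j+ b / r j b+.
The two rarest classes, r+ j b and r j+ b+, are the double crossovers. Comparing them with the parentals, only the j allele has switched, so j is the middle locus and the order is b – j – r.
Crossovers in the b–j interval produce the single-crossover classes r+ j+ b+ and r j b (55 + 65 = 120) plus the double crossovers (7).
RF(b–j) = (120 + 7) / 600 = 127/600 = 0.2117 → 21.2 cM.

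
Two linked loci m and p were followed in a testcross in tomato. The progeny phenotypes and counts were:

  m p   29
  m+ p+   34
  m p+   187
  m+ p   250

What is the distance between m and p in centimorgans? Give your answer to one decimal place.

The two most frequent classes, m+ p (250) and m p+ (187), are the parental types, so the F1 was m+ p / m p+.
The recombinant classes are m+ p+ and m p: 34 + 29 = 63.
Recombination frequency = 63/500 = 0.1260 ≈ 12.6%, i.e. 12.6 centimorgans.

12.6 centimorgans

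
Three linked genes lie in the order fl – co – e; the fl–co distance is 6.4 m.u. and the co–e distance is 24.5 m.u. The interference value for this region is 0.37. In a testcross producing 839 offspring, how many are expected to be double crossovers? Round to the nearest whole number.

8

Map distances give recombination frequencies of 0.064 and 0.245 for the two intervals.
With interference 0.37 (so coincidence = 0.63), expected double-crossover frequency = 0.064 × 0.245 × 0.63 = 0.00988.
Expected number = 0.00988 × 839 = 8.29 ≈ 8.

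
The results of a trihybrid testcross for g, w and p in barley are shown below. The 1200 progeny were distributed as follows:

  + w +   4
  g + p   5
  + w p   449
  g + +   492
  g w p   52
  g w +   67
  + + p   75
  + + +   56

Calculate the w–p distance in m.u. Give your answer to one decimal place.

The two most frequent reciprocal classes, g + + and + w p, are the parental types, so the F1 was g + + / + w p.
The two rarest classes, g + p and + w +, are the double crossovers. Comparing them with the parentals, only the p allele has switched, so p is the middle locus and the order is w – p – g.
Crossovers in the w–p interval produce the single-crossover classes g w + and + + p (67 + 75 = 142) plus the double crossovers (9).
RF(w–p) = (142 + 9) / 1200 = 151/1200 = 0.1258 → 12.6 m.u.

12.6 m.u.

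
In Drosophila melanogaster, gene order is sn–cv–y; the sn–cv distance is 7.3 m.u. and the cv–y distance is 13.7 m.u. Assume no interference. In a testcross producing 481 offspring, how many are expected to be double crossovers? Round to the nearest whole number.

5

Map distances give recombination frequencies of 0.073 and 0.137 for the two intervals.
With no interference, expected double-crossover frequency = 0.073 × 0.137 = 0.01000.
Expected number = 0.01000 × 481 = 4.81 ≈ 5.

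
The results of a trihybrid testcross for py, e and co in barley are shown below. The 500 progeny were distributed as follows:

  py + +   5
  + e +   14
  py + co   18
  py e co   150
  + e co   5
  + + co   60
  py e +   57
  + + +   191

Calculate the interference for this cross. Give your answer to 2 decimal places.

The two most frequent reciprocal classes, py e co and + + +, are the parental types, so the F1 was py e co / + + +.
The two rarest classes, + e co and py + +, are the double crossovers. Comparing them with the parentals, only the py allele has switched, so py is the middle locus and the order is co – py – e.
co–py: (117 + 10)/500 = 0.2540; py–e: (32 + 10)/500 = 0.0840.
Expected DCO frequency = 0.2540 × 0.0840 ≈ 0.02134; observed = 10/500 ≈ 0.02000.
Coefficient of coincidence = 0.02000/0.02134 ≈ 0.94; interference = 1 − 0.94 = 0.06.

0.06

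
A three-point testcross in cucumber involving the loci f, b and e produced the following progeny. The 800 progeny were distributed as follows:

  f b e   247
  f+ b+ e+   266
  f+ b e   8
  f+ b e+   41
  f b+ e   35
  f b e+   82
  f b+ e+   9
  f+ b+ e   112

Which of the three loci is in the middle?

f

The two most frequent reciprocal classes, f b e and f+ b+ e+, are the parental types, so the F1 was f b e / f+ b+ e+.
The two rarest classes, f+ b e and f b+ e+, are the double crossovers. Comparing them with the parentals, only the f allele has switched, so f is the middle locus and the order is e – f – b.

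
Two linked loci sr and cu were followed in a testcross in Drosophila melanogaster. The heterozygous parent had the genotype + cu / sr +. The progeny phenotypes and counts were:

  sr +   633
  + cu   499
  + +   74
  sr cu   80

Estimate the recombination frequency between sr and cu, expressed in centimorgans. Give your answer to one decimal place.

The recombinant classes are + + and sr cu: 74 + 80 = 154.
Recombination frequency = 154/1286 = 0.1198 ≈ 12.0%, i.e. 12.0 centimorgans.

12.0 centimorgans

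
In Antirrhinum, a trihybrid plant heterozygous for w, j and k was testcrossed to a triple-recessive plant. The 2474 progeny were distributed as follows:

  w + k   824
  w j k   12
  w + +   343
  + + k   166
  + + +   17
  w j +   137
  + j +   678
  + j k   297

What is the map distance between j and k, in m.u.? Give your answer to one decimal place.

27.0 m.u.

The two most frequent reciprocal classes, w + k and + j +, are the parental types, so the F1 was w + k / + j +.
The two rarest classes, w j k and + + +, are the double crossovers. Comparing them with the parentals, only the j allele has switched, so j is the middle locus and the order is k – j – w.
Crossovers in the k–j interval produce the single-crossover classes w + + and + j k (343 + 297 = 640) plus the double crossovers (29).
RF(k–j) = (640 + 29) / 2474 = 669/2474 = 0.2704 → 27.0 m.u.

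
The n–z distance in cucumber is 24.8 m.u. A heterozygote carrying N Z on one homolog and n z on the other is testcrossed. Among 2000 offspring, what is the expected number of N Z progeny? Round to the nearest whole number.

752

A map distance of 24.8 m.u. corresponds to a recombination frequency of 0.248.
The F1 is N Z / n z, so N Z is a parental gamete class with expected frequency (1 − r)/2 = 0.752/2 = 0.3760.
Expected number = 0.3760 × 2000 = 752.00 ≈ 752.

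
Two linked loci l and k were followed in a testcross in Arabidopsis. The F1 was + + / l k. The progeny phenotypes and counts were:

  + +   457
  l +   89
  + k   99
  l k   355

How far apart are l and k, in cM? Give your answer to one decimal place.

The recombinant classes are + k and l +: 99 + 89 = 188.
Recombination frequency = 188/1000 = 0.1880 ≈ 18.8%, i.e. 18.8 cM.

18.8 cM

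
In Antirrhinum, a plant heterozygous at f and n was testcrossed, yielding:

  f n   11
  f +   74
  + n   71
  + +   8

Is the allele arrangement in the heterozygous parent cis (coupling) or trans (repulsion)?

The two most frequent classes are + n (71) and f + (74); these are the parental (non-recombinant) types.
So the F1 carried + n on one chromosome and f + on the other — the recessive alleles are on opposite chromosomes (trans / repulsion).

trans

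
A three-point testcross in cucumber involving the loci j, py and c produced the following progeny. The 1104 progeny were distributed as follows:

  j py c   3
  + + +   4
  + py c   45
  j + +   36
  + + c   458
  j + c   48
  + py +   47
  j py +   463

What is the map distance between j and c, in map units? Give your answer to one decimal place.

The two most frequent reciprocal classes, + + c and j py +, are the parental types, so the F1 was + + c / j py +.
The two rarest classes, + + + and j py c, are the double crossovers. Comparing them with the parentals, only the c allele has switched, so c is the middle locus and the order is py – c – j.
Crossovers in the c–j interval produce the single-crossover classes j + c and + py + (48 + 47 = 95) plus the double crossovers (7).
RF(c–j) = (95 + 7) / 1104 = 102/1104 = 0.0924 → 9.2 map units.

9.2 map units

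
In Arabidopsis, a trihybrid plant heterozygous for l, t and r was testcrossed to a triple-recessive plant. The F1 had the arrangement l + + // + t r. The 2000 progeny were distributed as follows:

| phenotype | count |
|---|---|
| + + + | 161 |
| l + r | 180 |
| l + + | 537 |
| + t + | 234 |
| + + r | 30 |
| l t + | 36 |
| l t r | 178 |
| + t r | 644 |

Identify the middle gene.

t

The two rarest classes, l t + and + + r, are the double crossovers. Comparing them with the parentals, only the t allele has switched, so t is the middle locus and the order is l – t – r.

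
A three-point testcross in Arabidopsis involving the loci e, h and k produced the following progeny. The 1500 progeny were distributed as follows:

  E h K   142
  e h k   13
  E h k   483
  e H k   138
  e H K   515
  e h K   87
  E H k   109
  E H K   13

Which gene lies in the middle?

e

The two most frequent reciprocal classes, E h k and e H K, are the parental types, so the F1 was E h k / e H K.
The two rarest classes, e h k and E H K, are the double crossovers. Comparing them with the parentals, only the e allele has switched, so e is the middle locus and the order is h – e – k.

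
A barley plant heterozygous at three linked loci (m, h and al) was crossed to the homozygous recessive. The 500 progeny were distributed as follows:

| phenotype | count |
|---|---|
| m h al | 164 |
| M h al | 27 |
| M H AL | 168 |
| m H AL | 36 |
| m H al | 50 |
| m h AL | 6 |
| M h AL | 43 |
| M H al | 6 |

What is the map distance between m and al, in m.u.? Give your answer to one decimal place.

The two most frequent reciprocal classes, M H AL and m h al, are the parental types, so the F1 was M H AL / m h al.
The two rarest classes, M H al and m h AL, are the double crossovers. Comparing them with the parentals, only the al allele has switched, so al is the middle locus and the order is m – al – h.
Crossovers in the m–al interval produce the single-crossover classes m H AL and M h al (36 + 27 = 63) plus the double crossovers (12).
RF(m–al) = (63 + 12) / 500 = 75/500 = 0.1500 → 15.0 m.u.

15.0 m.u.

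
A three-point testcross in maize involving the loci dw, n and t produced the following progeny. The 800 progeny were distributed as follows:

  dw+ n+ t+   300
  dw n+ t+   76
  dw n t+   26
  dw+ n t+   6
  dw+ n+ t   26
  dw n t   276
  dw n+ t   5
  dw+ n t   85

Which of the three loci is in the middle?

n

The two most frequent reciprocal classes, dw+ n+ t+ and dw n t, are the parental types, so the F1 was dw+ n+ t+ / dw n t.
The two rarest classes, dw+ n t+ and dw n+ t, are the double crossovers. Comparing them with the parentals, only the n allele has switched, so n is the middle locus and the order is dw – n – t.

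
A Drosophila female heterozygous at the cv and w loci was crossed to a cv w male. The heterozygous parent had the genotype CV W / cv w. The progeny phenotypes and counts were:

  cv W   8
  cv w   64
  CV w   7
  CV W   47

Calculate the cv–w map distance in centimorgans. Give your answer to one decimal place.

The recombinant classes are CV w and cv W: 7 + 8 = 15.
Recombination frequency = 15/126 = 0.1190 ≈ 11.9%, i.e. 11.9 centimorgans.

11.9 centimorgans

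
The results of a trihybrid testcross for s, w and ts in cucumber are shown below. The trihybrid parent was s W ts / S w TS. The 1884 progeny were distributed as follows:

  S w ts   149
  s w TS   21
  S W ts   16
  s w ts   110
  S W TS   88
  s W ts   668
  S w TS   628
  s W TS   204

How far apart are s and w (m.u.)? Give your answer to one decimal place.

12.5 m.u.

The two rarest classes, S W ts and s w TS, are the double crossovers. Comparing them with the parentals, only the s allele has switched, so s is the middle locus and the order is ts – s – w.
Crossovers in the s–w interval produce the single-crossover classes s w ts and S W TS (110 + 88 = 198) plus the double crossovers (37).
RF(s–w) = (198 + 37) / 1884 = 235/1884 = 0.1247 → 12.5 m.u.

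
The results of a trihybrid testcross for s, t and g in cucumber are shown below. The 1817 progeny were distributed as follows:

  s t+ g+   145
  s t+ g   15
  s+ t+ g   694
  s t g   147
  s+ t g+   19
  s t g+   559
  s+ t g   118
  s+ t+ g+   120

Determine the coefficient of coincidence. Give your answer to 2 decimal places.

The two most frequent reciprocal classes, s t g+ and s+ t+ g, are the parental types, so the F1 was s t g+ / s+ t+ g.
The two rarest classes, s+ t g+ and s t+ g, are the double crossovers. Comparing them with the parentals, only the s allele has switched, so s is the middle locus and the order is g – s – t.
g–s: (267 + 34)/1817 = 0.1657; s–t: (263 + 34)/1817 = 0.1635.
Expected DCO frequency = 0.1657 × 0.1635 ≈ 0.02709; observed = 34/1817 ≈ 0.01871.
Coefficient of coincidence = 0.01871/0.02709 ≈ 0.69.

0.69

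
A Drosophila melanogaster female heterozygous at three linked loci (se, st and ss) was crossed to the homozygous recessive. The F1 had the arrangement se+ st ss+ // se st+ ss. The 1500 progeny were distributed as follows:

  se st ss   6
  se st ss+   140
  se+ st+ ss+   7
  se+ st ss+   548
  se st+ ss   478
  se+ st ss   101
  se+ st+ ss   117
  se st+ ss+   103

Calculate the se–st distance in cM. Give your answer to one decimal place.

18.0 cM

The two rarest classes, se+ st+ ss+ and se st ss, are the double crossovers. Comparing them with the parentals, only the st allele has switched, so st is the middle locus and the order is ss – st – se.
Crossovers in the st–se interval produce the single-crossover classes se st ss+ and se+ st+ ss (140 + 117 = 257) plus the double crossovers (13).
RF(st–se) = (257 + 13) / 1500 = 270/1500 = 0.1800 → 18.0 cM.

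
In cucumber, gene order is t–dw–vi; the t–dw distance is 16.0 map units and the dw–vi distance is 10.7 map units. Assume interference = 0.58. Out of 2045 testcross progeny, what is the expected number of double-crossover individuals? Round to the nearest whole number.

15

Map distances give recombination frequencies of 0.160 and 0.107 for the two intervals.
With interference 0.58 (so coincidence = 0.42), expected double-crossover frequency = 0.160 × 0.107 × 0.42 = 0.00719.
Expected number = 0.00719 × 2045 = 14.70 ≈ 15.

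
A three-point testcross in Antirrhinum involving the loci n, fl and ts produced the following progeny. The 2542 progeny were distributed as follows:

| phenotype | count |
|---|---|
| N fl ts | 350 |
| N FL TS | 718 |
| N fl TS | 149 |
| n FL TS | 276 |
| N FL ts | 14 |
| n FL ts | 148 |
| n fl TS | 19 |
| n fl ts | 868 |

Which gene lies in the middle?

The two most frequent reciprocal classes, N FL TS and n fl ts, are the parental types, so the F1 was N FL TS / n fl ts.
The two rarest classes, N FL ts and n fl TS, are the double crossovers. Comparing them with the parentals, only the ts allele has switched, so ts is the middle locus and the order is n – ts – fl.

ts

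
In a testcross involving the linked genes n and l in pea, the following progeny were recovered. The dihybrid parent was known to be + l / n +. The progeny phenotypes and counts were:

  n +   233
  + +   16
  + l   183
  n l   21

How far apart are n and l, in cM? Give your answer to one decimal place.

The recombinant classes are + + and n l: 16 + 21 = 37.
Recombination frequency = 37/453 = 0.0817 ≈ 8.2%, i.e. 8.2 cM.

8.2 cM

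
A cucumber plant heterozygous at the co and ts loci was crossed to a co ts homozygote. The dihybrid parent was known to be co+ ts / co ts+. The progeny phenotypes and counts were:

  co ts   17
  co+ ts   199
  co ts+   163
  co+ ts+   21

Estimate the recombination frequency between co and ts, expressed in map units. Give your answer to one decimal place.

The recombinant classes are co+ ts+ and co ts: 21 + 17 = 38.
Recombination frequency = 38/400 = 0.0950 ≈ 9.5%, i.e. 9.5 map units.

9.5 map units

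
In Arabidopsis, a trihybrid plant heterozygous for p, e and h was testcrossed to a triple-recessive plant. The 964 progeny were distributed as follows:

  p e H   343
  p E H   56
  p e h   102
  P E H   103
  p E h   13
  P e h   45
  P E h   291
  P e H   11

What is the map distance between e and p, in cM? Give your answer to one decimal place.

13.0 cM

The two most frequent reciprocal classes, P E h and p e H, are the parental types, so the F1 was P E h / p e H.
The two rarest classes, p E h and P e H, are the double crossovers. Comparing them with the parentals, only the p allele has switched, so p is the middle locus and the order is h – p – e.
Crossovers in the p–e interval produce the single-crossover classes P e h and p E H (45 + 56 = 101) plus the double crossovers (24).
RF(p–e) = (101 + 24) / 964 = 125/964 = 0.1297 → 13.0 cM.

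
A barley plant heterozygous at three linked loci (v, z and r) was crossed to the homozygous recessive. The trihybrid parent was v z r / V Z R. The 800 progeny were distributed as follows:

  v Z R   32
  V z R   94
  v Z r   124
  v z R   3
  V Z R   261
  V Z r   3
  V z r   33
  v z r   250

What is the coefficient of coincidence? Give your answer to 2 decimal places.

The two rarest classes, v z R and V Z r, are the double crossovers. Comparing them with the parentals, only the r allele has switched, so r is the middle locus and the order is z – r – v.
z–r: (218 + 6)/800 = 0.2800; r–v: (65 + 6)/800 = 0.0887.
Expected DCO frequency = 0.2800 × 0.0887 ≈ 0.02484; observed = 6/800 ≈ 0.00750.
Coefficient of coincidence = 0.00750/0.02484 ≈ 0.30.

0.30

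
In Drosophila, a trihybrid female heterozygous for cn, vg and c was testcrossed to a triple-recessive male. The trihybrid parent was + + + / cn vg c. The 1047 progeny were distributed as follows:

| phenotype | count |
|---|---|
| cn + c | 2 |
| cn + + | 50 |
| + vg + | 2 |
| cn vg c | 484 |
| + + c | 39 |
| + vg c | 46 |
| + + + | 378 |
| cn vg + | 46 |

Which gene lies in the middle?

The two rarest classes, + vg + and cn + c, are the double crossovers. Comparing them with the parentals, only the vg allele has switched, so vg is the middle locus and the order is c – vg – cn.

vg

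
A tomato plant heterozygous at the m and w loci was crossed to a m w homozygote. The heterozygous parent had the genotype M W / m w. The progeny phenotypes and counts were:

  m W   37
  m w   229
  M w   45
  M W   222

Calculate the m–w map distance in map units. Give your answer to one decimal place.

The recombinant classes are M w and m W: 45 + 37 = 82.
Recombination frequency = 82/533 = 0.1538 ≈ 15.4%, i.e. 15.4 map units.

15.4 map units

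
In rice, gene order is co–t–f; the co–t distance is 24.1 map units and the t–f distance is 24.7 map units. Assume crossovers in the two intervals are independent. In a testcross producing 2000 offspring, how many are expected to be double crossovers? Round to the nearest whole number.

Map distances give recombination frequencies of 0.241 and 0.247 for the two intervals.
With no interference, expected double-crossover frequency = 0.241 × 0.247 = 0.05953.
Expected number = 0.05953 × 2000 = 119.05 ≈ 119.

119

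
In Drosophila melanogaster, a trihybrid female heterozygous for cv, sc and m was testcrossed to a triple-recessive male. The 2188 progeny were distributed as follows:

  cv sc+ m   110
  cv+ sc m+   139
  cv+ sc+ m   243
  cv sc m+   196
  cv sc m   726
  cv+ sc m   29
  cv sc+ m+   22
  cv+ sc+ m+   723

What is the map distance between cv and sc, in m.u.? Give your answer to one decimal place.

13.7 m.u.

The two most frequent reciprocal classes, cv sc m and cv+ sc+ m+, are the parental types, so the F1 was cv sc m / cv+ sc+ m+.
The two rarest classes, cv+ sc m and cv sc+ m+, are the double crossovers. Comparing them with the parentals, only the cv allele has switched, so cv is the middle locus and the order is m – cv – sc.
Crossovers in the cv–sc interval produce the single-crossover classes cv sc+ m and cv+ sc m+ (110 + 139 = 249) plus the double crossovers (51).
RF(cv–sc) = (249 + 51) / 2188 = 300/2188 = 0.1371 → 13.7 m.u.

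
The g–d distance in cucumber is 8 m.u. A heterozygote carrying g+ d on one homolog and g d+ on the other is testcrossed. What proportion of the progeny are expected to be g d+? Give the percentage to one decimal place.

46.0%

A map distance of 8 m.u. corresponds to a recombination frequency of 0.080.
The F1 is g+ d / g d+, so g d+ is a parental gamete class with expected frequency (1 − r)/2 = 0.920/2 = 0.4600.
That is 0.4600 = 46.0% of the progeny.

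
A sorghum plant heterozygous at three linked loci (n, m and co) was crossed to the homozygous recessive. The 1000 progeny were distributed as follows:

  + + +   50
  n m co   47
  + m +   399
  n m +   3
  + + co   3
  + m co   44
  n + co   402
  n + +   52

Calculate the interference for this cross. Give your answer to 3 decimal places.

The two most frequent reciprocal classes, n + co and + m +, are the parental types, so the F1 was n + co / + m +.
The two rarest classes, + + co and n m +, are the double crossovers. Comparing them with the parentals, only the n allele has switched, so n is the middle locus and the order is m – n – co.
m–n: (97 + 6)/1000 = 0.1030; n–co: (96 + 6)/1000 = 0.1020.
Expected DCO frequency = 0.1030 × 0.1020 ≈ 0.01051; observed = 6/1000 ≈ 0.00600.
Coefficient of coincidence = 0.00600/0.01051 ≈ 0.571; interference = 1 − 0.571 = 0.429.

0.429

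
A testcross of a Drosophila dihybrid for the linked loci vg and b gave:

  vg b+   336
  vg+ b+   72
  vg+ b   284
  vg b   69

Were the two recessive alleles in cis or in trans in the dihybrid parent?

The two most frequent classes are vg+ b (284) and vg b+ (336); these are the parental (non-recombinant) types.
So the F1 carried vg+ b on one chromosome and vg b+ on the other — the recessive alleles are on opposite chromosomes (trans / repulsion).

trans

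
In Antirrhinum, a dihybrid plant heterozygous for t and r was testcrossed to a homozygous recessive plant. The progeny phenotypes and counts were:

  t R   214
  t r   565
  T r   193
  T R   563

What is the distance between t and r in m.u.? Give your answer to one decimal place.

The two most frequent classes, T R (563) and t r (565), are the parental types, so the F1 was T R / t r.
The recombinant classes are T r and t R: 193 + 214 = 407.
Recombination frequency = 407/1535 = 0.2651 ≈ 26.5%, i.e. 26.5 m.u.

26.5 m.u.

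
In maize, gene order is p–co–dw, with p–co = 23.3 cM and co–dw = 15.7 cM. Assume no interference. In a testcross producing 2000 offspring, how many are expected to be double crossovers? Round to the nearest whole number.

73

Map distances give recombination frequencies of 0.233 and 0.157 for the two intervals.
With no interference, expected double-crossover frequency = 0.233 × 0.157 = 0.03658.
Expected number = 0.03658 × 2000 = 73.16 ≈ 73.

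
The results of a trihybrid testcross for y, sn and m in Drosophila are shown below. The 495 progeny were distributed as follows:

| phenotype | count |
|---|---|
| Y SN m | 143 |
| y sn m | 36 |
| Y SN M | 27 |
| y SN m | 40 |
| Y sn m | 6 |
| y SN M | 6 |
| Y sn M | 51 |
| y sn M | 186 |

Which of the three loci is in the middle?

The two most frequent reciprocal classes, y sn M and Y SN m, are the parental types, so the F1 was y sn M / Y SN m.
The two rarest classes, y SN M and Y sn m, are the double crossovers. Comparing them with the parentals, only the sn allele has switched, so sn is the middle locus and the order is m – sn – y.

sn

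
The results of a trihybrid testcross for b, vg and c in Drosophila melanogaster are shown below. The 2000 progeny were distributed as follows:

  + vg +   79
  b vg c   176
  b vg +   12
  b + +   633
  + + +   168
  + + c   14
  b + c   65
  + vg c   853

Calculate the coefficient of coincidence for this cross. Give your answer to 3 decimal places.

The two most frequent reciprocal classes, + vg c and b + +, are the parental types, so the F1 was + vg c / b + +.
The two rarest classes, + + c and b vg +, are the double crossovers. Comparing them with the parentals, only the vg allele has switched, so vg is the middle locus and the order is b – vg – c.
b–vg: (344 + 26)/2000 = 0.1850; vg–c: (144 + 26)/2000 = 0.0850.
Expected DCO frequency = 0.1850 × 0.0850 ≈ 0.01572; observed = 26/2000 ≈ 0.01300.
Coefficient of coincidence = 0.01300/0.01572 ≈ 0.827.

0.827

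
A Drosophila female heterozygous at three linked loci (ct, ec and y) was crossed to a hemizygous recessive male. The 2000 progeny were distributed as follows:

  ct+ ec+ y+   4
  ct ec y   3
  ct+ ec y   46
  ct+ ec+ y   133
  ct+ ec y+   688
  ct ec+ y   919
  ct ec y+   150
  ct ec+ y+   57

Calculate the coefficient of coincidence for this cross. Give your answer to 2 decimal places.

0.44

The two most frequent reciprocal classes, ct+ ec y+ and ct ec+ y, are the parental types, so the F1 was ct+ ec y+ / ct ec+ y.
The two rarest classes, ct+ ec+ y+ and ct ec y, are the double crossovers. Comparing them with the parentals, only the ec allele has switched, so ec is the middle locus and the order is y – ec – ct.
y–ec: (103 + 7)/2000 = 0.0550; ec–ct: (283 + 7)/2000 = 0.1450.
Expected DCO frequency = 0.0550 × 0.1450 ≈ 0.00797; observed = 7/2000 ≈ 0.00350.
Coefficient of coincidence = 0.00350/0.00797 ≈ 0.44.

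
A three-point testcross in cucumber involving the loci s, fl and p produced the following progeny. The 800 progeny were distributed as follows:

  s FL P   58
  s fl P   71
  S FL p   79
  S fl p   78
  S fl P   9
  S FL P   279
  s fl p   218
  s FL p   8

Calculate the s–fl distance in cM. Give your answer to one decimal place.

19.1 cM

The two most frequent reciprocal classes, s fl p and S FL P, are the parental types, so the F1 was s fl p / S FL P.
The two rarest classes, s FL p and S fl P, are the double crossovers. Comparing them with the parentals, only the fl allele has switched, so fl is the middle locus and the order is p – fl – s.
Crossovers in the fl–s interval produce the single-crossover classes S fl p and s FL P (78 + 58 = 136) plus the double crossovers (17).
RF(fl–s) = (136 + 17) / 800 = 153/800 = 0.1913 → 19.1 cM.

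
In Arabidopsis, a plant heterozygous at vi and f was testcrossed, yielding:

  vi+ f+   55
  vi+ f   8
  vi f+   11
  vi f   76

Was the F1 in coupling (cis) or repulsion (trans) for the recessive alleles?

cis

The two most frequent classes are vi+ f+ (55) and vi f (76); these are the parental (non-recombinant) types.
So the F1 carried vi+ f+ on one chromosome and vi f on the other — the recessive alleles are on the same chromosome (cis / coupling).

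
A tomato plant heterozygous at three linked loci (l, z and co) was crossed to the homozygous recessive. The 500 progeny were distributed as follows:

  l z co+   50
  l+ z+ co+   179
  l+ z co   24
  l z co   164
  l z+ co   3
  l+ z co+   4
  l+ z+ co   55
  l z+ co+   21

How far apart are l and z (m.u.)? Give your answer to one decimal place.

10.4 m.u.

The two most frequent reciprocal classes, l z co and l+ z+ co+, are the parental types, so the F1 was l z co / l+ z+ co+.
The two rarest classes, l z+ co and l+ z co+, are the double crossovers. Comparing them with the parentals, only the z allele has switched, so z is the middle locus and the order is co – z – l.
Crossovers in the z–l interval produce the single-crossover classes l+ z co and l z+ co+ (24 + 21 = 45) plus the double crossovers (7).
RF(z–l) = (45 + 7) / 500 = 52/500 = 0.1040 → 10.4 m.u.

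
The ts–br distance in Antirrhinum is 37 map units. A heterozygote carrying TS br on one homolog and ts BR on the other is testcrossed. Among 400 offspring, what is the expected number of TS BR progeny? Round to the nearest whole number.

74

A map distance of 37 map units corresponds to a recombination frequency of 0.370.
The F1 is TS br / ts BR, so TS BR is a recombinant gamete class with expected frequency r/2 = 0.370/2 = 0.1850.
Expected number = 0.1850 × 400 = 74.00 ≈ 74.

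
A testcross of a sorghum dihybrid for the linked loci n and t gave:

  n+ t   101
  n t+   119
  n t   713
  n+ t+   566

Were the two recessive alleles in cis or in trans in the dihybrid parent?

cis

The two most frequent classes are n+ t+ (566) and n t (713); these are the parental (non-recombinant) types.
So the F1 carried n+ t+ on one chromosome and n t on the other — the recessive alleles are on the same chromosome (cis / coupling).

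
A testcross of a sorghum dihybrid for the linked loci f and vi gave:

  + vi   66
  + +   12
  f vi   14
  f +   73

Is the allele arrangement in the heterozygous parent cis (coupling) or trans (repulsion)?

The two most frequent classes are + vi (66) and f + (73); these are the parental (non-recombinant) types.
So the F1 carried + vi on one chromosome and f + on the other — the recessive alleles are on opposite chromosomes (trans / repulsion).

trans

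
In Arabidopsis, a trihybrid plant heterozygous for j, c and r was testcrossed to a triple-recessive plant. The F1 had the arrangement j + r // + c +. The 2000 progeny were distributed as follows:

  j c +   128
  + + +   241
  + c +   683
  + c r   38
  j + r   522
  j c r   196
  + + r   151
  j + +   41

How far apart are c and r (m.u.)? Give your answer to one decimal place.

The two rarest classes, j + + and + c r, are the double crossovers. Comparing them with the parentals, only the r allele has switched, so r is the middle locus and the order is j – r – c.
Crossovers in the r–c interval produce the single-crossover classes j c r and + + + (196 + 241 = 437) plus the double crossovers (79).
RF(r–c) = (437 + 79) / 2000 = 516/2000 = 0.2580 → 25.8 m.u.

25.8 m.u.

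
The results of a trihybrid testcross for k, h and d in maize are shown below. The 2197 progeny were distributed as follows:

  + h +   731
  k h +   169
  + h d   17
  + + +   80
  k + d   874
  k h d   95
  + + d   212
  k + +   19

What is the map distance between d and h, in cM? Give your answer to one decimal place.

9.6 cM

The two most frequent reciprocal classes, + h + and k + d, are the parental types, so the F1 was + h + / k + d.
The two rarest classes, + h d and k + +, are the double crossovers. Comparing them with the parentals, only the d allele has switched, so d is the middle locus and the order is h – d – k.
Crossovers in the h–d interval produce the single-crossover classes + + + and k h d (80 + 95 = 175) plus the double crossovers (36).
RF(h–d) = (175 + 36) / 2197 = 211/2197 = 0.0960 → 9.6 cM.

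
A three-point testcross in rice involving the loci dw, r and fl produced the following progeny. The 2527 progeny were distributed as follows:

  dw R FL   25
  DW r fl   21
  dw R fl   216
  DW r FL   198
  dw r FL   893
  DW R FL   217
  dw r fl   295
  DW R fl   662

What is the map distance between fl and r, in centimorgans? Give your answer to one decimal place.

The two most frequent reciprocal classes, DW R fl and dw r FL, are the parental types, so the F1 was DW R fl / dw r FL.
The two rarest classes, DW r fl and dw R FL, are the double crossovers. Comparing them with the parentals, only the r allele has switched, so r is the middle locus and the order is dw – r – fl.
Crossovers in the r–fl interval produce the single-crossover classes DW R FL and dw r fl (217 + 295 = 512) plus the double crossovers (46).
RF(r–fl) = (512 + 46) / 2527 = 558/2527 = 0.2208 → 22.1 centimorgans.

22.1 centimorgans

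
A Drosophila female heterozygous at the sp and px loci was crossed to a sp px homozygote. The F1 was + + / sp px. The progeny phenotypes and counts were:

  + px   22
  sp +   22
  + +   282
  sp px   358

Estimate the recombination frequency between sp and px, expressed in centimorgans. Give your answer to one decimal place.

The recombinant classes are + px and sp +: 22 + 22 = 44.
Recombination frequency = 44/684 = 0.0643 ≈ 6.4%, i.e. 6.4 centimorgans.

6.4 centimorgans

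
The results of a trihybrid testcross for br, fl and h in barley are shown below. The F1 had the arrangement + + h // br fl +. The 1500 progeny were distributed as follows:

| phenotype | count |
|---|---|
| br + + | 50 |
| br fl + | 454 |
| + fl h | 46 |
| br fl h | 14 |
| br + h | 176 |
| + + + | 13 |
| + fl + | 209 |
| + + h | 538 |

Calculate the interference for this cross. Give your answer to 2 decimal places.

0.20

The two rarest classes, + + + and br fl h, are the double crossovers. Comparing them with the parentals, only the h allele has switched, so h is the middle locus and the order is br – h – fl.
br–h: (385 + 27)/1500 = 0.2747; h–fl: (96 + 27)/1500 = 0.0820.
Expected DCO frequency = 0.2747 × 0.0820 ≈ 0.02253; observed = 27/1500 ≈ 0.01800.
Coefficient of coincidence = 0.01800/0.02253 ≈ 0.80; interference = 1 − 0.80 = 0.20.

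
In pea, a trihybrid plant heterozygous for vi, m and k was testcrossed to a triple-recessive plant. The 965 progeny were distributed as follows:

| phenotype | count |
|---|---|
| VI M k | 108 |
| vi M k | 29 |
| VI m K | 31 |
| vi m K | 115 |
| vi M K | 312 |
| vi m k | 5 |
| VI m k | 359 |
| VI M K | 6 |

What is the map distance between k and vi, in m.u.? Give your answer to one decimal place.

7.4 m.u.

The two most frequent reciprocal classes, VI m k and vi M K, are the parental types, so the F1 was VI m k / vi M K.
The two rarest classes, vi m k and VI M K, are the double crossovers. Comparing them with the parentals, only the vi allele has switched, so vi is the middle locus and the order is m – vi – k.
Crossovers in the vi–k interval produce the single-crossover classes VI m K and vi M k (31 + 29 = 60) plus the double crossovers (11).
RF(vi–k) = (60 + 11) / 965 = 71/965 = 0.0736 → 7.4 m.u.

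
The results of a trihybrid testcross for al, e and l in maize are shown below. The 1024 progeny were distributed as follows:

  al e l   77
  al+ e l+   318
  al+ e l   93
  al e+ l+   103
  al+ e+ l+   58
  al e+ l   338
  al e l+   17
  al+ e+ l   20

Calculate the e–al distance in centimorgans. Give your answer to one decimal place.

16.8 centimorgans

The two most frequent reciprocal classes, al e+ l and al+ e l+, are the parental types, so the F1 was al e+ l / al+ e l+.
The two rarest classes, al+ e+ l and al e l+, are the double crossovers. Comparing them with the parentals, only the al allele has switched, so al is the middle locus and the order is e – al – l.
Crossovers in the e–al interval produce the single-crossover classes al e l and al+ e+ l+ (77 + 58 = 135) plus the double crossovers (37).
RF(e–al) = (135 + 37) / 1024 = 172/1024 = 0.1680 → 16.8 centimorgans.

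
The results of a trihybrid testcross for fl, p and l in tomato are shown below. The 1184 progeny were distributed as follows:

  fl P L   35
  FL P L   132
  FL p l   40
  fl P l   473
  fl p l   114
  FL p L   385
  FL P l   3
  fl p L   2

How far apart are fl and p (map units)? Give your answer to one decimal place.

21.2 map units

The two most frequent reciprocal classes, fl P l and FL p L, are the parental types, so the F1 was fl P l / FL p L.
The two rarest classes, FL P l and fl p L, are the double crossovers. Comparing them with the parentals, only the fl allele has switched, so fl is the middle locus and the order is l – fl – p.
Crossovers in the fl–p interval produce the single-crossover classes fl p l and FL P L (114 + 132 = 246) plus the double crossovers (5).
RF(fl–p) = (246 + 5) / 1184 = 251/1184 = 0.2120 → 21.2 map units.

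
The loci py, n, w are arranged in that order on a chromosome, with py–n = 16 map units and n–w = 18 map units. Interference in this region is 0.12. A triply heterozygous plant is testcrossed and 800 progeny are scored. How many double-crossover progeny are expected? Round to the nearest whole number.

20

Map distances give recombination frequencies of 0.160 and 0.180 for the two intervals.
With interference 0.12 (so coincidence = 0.88), expected double-crossover frequency = 0.160 × 0.180 × 0.88 = 0.02534.
Expected number = 0.02534 × 800 = 20.28 ≈ 20.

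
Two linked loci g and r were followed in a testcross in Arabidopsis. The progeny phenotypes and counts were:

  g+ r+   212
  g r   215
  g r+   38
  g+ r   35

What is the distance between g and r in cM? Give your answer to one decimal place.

14.6 cM

The two most frequent classes, g+ r+ (212) and g r (215), are the parental types, so the F1 was g+ r+ / g r.
The recombinant classes are g+ r and g r+: 35 + 38 = 73.
Recombination frequency = 73/500 = 0.1460 ≈ 14.6%, i.e. 14.6 cM.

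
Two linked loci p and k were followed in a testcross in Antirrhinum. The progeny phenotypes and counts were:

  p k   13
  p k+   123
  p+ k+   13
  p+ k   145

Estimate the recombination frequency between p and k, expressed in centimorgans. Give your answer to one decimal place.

The two most frequent classes, p+ k (145) and p k+ (123), are the parental types, so the F1 was p+ k / p k+.
The recombinant classes are p+ k+ and p k: 13 + 13 = 26.
Recombination frequency = 26/294 = 0.0884 ≈ 8.8%, i.e. 8.8 centimorgans.

8.8 centimorgans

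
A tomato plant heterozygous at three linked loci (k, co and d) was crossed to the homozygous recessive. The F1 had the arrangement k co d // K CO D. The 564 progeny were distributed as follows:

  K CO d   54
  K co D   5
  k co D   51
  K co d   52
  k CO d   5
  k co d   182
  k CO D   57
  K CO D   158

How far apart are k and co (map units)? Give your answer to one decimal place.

21.1 map units

The two rarest classes, k CO d and K co D, are the double crossovers. Comparing them with the parentals, only the co allele has switched, so co is the middle locus and the order is d – co – k.
Crossovers in the co–k interval produce the single-crossover classes K co d and k CO D (52 + 57 = 109) plus the double crossovers (10).
RF(co–k) = (109 + 10) / 564 = 119/564 = 0.2110 → 21.1 map units.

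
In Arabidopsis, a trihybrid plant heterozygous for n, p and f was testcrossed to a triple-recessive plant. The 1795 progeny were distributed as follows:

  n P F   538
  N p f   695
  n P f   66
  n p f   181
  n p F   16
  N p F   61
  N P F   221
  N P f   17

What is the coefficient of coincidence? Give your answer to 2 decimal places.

0.85

The two most frequent reciprocal classes, n P F and N p f, are the parental types, so the F1 was n P F / N p f.
The two rarest classes, n p F and N P f, are the double crossovers. Comparing them with the parentals, only the p allele has switched, so p is the middle locus and the order is n – p – f.
n–p: (402 + 33)/1795 = 0.2423; p–f: (127 + 33)/1795 = 0.0891.
Expected DCO frequency = 0.2423 × 0.0891 ≈ 0.02159; observed = 33/1795 ≈ 0.01838.
Coefficient of coincidence = 0.01838/0.02159 ≈ 0.85.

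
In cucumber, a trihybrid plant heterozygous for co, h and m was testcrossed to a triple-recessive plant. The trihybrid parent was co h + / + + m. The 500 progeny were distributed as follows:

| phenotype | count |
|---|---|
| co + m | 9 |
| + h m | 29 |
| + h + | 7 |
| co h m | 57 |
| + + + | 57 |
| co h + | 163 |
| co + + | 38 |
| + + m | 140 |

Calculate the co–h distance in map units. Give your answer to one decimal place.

The two rarest classes, + h + and co + m, are the double crossovers. Comparing them with the parentals, only the co allele has switched, so co is the middle locus and the order is m – co – h.
Crossovers in the co–h interval produce the single-crossover classes co + + and + h m (38 + 29 = 67) plus the double crossovers (16).
RF(co–h) = (67 + 16) / 500 = 83/500 = 0.1660 → 16.6 map units.

16.6 map units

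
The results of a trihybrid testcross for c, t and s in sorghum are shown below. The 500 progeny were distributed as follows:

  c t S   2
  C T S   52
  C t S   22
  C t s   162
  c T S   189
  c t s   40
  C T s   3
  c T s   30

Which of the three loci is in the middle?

t

The two most frequent reciprocal classes, c T S and C t s, are the parental types, so the F1 was c T S / C t s.
The two rarest classes, c t S and C T s, are the double crossovers. Comparing them with the parentals, only the t allele has switched, so t is the middle locus and the order is c – t – s.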